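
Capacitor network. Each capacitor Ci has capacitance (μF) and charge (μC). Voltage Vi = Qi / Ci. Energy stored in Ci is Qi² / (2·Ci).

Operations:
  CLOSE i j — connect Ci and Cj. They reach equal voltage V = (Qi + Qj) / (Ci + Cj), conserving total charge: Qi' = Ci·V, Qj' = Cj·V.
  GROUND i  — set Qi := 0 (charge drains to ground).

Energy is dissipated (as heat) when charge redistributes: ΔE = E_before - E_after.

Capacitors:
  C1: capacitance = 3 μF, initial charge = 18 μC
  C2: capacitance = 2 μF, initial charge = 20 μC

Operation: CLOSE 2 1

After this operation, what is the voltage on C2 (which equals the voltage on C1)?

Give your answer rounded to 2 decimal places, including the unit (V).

Answer: 7.60 V

Derivation:
Initial: C1(3μF, Q=18μC, V=6.00V), C2(2μF, Q=20μC, V=10.00V)
Op 1: CLOSE 2-1: Q_total=38.00, C_total=5.00, V=7.60; Q2=15.20, Q1=22.80; dissipated=9.600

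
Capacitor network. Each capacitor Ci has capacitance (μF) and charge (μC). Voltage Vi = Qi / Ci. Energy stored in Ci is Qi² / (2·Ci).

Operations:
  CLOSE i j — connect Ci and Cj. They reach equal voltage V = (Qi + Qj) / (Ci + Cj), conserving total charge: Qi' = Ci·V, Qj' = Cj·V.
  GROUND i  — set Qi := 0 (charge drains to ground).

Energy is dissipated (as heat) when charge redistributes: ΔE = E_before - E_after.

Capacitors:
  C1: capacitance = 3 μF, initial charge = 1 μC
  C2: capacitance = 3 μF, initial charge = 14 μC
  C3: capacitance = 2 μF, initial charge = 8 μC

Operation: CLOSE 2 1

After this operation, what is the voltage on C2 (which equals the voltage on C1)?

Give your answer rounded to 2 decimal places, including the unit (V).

Initial: C1(3μF, Q=1μC, V=0.33V), C2(3μF, Q=14μC, V=4.67V), C3(2μF, Q=8μC, V=4.00V)
Op 1: CLOSE 2-1: Q_total=15.00, C_total=6.00, V=2.50; Q2=7.50, Q1=7.50; dissipated=14.083

Answer: 2.50 V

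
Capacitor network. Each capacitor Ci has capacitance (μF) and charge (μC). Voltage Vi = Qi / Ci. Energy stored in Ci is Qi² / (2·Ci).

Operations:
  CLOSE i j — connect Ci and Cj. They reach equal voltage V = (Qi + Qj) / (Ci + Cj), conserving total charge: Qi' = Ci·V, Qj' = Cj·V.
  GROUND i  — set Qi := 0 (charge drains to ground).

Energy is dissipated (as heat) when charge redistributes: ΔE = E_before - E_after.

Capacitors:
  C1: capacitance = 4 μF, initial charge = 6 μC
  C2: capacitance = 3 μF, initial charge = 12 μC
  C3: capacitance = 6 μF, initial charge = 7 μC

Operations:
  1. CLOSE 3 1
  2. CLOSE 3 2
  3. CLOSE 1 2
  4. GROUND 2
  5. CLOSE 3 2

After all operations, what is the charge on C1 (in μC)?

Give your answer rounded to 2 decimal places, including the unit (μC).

Answer: 6.74 μC

Derivation:
Initial: C1(4μF, Q=6μC, V=1.50V), C2(3μF, Q=12μC, V=4.00V), C3(6μF, Q=7μC, V=1.17V)
Op 1: CLOSE 3-1: Q_total=13.00, C_total=10.00, V=1.30; Q3=7.80, Q1=5.20; dissipated=0.133
Op 2: CLOSE 3-2: Q_total=19.80, C_total=9.00, V=2.20; Q3=13.20, Q2=6.60; dissipated=7.290
Op 3: CLOSE 1-2: Q_total=11.80, C_total=7.00, V=1.69; Q1=6.74, Q2=5.06; dissipated=0.694
Op 4: GROUND 2: Q2=0; energy lost=4.262
Op 5: CLOSE 3-2: Q_total=13.20, C_total=9.00, V=1.47; Q3=8.80, Q2=4.40; dissipated=4.840
Final charges: Q1=6.74, Q2=4.40, Q3=8.80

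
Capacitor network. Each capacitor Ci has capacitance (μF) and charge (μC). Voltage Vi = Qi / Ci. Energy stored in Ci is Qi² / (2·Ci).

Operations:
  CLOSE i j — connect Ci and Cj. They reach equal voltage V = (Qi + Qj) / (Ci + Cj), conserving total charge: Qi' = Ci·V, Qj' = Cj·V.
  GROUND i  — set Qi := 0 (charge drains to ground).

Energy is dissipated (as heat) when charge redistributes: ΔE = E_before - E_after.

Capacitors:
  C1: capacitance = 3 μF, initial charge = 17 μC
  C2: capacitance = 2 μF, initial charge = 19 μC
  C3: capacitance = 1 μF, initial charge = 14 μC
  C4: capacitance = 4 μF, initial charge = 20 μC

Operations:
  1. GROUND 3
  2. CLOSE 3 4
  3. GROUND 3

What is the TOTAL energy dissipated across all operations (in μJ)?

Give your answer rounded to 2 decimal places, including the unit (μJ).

Answer: 116.00 μJ

Derivation:
Initial: C1(3μF, Q=17μC, V=5.67V), C2(2μF, Q=19μC, V=9.50V), C3(1μF, Q=14μC, V=14.00V), C4(4μF, Q=20μC, V=5.00V)
Op 1: GROUND 3: Q3=0; energy lost=98.000
Op 2: CLOSE 3-4: Q_total=20.00, C_total=5.00, V=4.00; Q3=4.00, Q4=16.00; dissipated=10.000
Op 3: GROUND 3: Q3=0; energy lost=8.000
Total dissipated: 116.000 μJ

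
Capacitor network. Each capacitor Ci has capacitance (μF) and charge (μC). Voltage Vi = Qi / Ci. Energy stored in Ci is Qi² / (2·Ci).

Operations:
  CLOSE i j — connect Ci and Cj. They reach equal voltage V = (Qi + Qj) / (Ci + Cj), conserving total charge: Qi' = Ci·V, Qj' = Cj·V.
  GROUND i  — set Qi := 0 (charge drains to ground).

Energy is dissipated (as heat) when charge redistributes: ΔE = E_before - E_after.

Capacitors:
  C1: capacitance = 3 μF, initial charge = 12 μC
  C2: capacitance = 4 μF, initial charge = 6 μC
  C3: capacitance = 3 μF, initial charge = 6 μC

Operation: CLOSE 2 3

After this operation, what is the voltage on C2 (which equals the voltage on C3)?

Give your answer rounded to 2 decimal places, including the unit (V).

Answer: 1.71 V

Derivation:
Initial: C1(3μF, Q=12μC, V=4.00V), C2(4μF, Q=6μC, V=1.50V), C3(3μF, Q=6μC, V=2.00V)
Op 1: CLOSE 2-3: Q_total=12.00, C_total=7.00, V=1.71; Q2=6.86, Q3=5.14; dissipated=0.214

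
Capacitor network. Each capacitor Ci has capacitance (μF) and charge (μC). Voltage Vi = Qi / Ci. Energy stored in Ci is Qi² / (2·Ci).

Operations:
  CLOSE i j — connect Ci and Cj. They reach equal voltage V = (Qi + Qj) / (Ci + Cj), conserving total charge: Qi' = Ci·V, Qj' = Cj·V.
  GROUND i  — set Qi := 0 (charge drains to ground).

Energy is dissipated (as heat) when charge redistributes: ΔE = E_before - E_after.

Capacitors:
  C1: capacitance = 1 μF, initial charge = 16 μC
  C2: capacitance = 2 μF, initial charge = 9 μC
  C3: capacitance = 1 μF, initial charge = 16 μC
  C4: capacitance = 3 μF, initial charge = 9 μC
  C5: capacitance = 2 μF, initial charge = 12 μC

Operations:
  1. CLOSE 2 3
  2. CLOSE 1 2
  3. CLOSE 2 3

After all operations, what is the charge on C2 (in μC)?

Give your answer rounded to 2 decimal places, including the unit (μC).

Initial: C1(1μF, Q=16μC, V=16.00V), C2(2μF, Q=9μC, V=4.50V), C3(1μF, Q=16μC, V=16.00V), C4(3μF, Q=9μC, V=3.00V), C5(2μF, Q=12μC, V=6.00V)
Op 1: CLOSE 2-3: Q_total=25.00, C_total=3.00, V=8.33; Q2=16.67, Q3=8.33; dissipated=44.083
Op 2: CLOSE 1-2: Q_total=32.67, C_total=3.00, V=10.89; Q1=10.89, Q2=21.78; dissipated=19.593
Op 3: CLOSE 2-3: Q_total=30.11, C_total=3.00, V=10.04; Q2=20.07, Q3=10.04; dissipated=2.177
Final charges: Q1=10.89, Q2=20.07, Q3=10.04, Q4=9.00, Q5=12.00

Answer: 20.07 μC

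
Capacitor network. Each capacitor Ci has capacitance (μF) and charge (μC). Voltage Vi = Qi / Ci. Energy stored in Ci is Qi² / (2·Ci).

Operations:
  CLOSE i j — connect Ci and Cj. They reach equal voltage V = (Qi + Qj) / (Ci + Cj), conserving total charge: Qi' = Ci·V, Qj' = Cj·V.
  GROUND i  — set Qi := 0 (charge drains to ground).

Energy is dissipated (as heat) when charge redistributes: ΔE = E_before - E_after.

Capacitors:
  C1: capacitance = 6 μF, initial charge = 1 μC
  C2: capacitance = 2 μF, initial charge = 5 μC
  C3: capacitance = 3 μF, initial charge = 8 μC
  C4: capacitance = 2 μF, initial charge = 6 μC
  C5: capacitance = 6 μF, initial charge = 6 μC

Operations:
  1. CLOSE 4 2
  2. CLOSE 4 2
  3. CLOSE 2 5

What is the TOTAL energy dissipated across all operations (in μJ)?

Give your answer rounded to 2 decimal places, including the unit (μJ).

Answer: 2.42 μJ

Derivation:
Initial: C1(6μF, Q=1μC, V=0.17V), C2(2μF, Q=5μC, V=2.50V), C3(3μF, Q=8μC, V=2.67V), C4(2μF, Q=6μC, V=3.00V), C5(6μF, Q=6μC, V=1.00V)
Op 1: CLOSE 4-2: Q_total=11.00, C_total=4.00, V=2.75; Q4=5.50, Q2=5.50; dissipated=0.125
Op 2: CLOSE 4-2: Q_total=11.00, C_total=4.00, V=2.75; Q4=5.50, Q2=5.50; dissipated=0.000
Op 3: CLOSE 2-5: Q_total=11.50, C_total=8.00, V=1.44; Q2=2.88, Q5=8.62; dissipated=2.297
Total dissipated: 2.422 μJ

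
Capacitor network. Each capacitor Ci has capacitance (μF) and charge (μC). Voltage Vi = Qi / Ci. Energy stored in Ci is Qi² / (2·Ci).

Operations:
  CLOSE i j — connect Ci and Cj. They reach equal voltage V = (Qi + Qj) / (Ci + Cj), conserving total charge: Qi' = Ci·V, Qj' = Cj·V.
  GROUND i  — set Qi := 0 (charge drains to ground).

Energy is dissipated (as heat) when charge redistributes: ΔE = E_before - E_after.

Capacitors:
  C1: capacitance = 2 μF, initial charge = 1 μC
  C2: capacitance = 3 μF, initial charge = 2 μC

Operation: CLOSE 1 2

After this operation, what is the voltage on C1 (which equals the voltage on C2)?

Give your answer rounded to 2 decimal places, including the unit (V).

Answer: 0.60 V

Derivation:
Initial: C1(2μF, Q=1μC, V=0.50V), C2(3μF, Q=2μC, V=0.67V)
Op 1: CLOSE 1-2: Q_total=3.00, C_total=5.00, V=0.60; Q1=1.20, Q2=1.80; dissipated=0.017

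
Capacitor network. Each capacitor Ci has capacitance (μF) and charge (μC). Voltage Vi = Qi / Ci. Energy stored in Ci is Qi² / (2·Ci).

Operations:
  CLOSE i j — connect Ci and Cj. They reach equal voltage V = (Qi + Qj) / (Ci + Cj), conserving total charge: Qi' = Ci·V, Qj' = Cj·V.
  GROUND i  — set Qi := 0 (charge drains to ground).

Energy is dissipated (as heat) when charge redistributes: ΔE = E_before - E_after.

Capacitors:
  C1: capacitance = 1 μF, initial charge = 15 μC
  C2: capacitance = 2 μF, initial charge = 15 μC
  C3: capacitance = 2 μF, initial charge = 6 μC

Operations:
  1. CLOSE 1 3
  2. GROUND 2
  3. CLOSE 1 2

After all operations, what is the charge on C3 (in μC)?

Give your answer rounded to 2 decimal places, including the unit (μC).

Answer: 14.00 μC

Derivation:
Initial: C1(1μF, Q=15μC, V=15.00V), C2(2μF, Q=15μC, V=7.50V), C3(2μF, Q=6μC, V=3.00V)
Op 1: CLOSE 1-3: Q_total=21.00, C_total=3.00, V=7.00; Q1=7.00, Q3=14.00; dissipated=48.000
Op 2: GROUND 2: Q2=0; energy lost=56.250
Op 3: CLOSE 1-2: Q_total=7.00, C_total=3.00, V=2.33; Q1=2.33, Q2=4.67; dissipated=16.333
Final charges: Q1=2.33, Q2=4.67, Q3=14.00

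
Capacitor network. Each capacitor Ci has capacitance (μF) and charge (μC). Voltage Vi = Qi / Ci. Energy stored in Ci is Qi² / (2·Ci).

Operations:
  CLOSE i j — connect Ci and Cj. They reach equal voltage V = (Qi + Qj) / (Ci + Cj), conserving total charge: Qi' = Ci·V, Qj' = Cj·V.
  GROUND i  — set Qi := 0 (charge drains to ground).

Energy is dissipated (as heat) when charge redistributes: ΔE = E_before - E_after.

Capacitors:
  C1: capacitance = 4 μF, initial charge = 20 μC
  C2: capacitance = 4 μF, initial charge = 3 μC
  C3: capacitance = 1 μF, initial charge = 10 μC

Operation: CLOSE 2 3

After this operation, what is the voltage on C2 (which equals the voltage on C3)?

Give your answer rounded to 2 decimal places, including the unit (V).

Answer: 2.60 V

Derivation:
Initial: C1(4μF, Q=20μC, V=5.00V), C2(4μF, Q=3μC, V=0.75V), C3(1μF, Q=10μC, V=10.00V)
Op 1: CLOSE 2-3: Q_total=13.00, C_total=5.00, V=2.60; Q2=10.40, Q3=2.60; dissipated=34.225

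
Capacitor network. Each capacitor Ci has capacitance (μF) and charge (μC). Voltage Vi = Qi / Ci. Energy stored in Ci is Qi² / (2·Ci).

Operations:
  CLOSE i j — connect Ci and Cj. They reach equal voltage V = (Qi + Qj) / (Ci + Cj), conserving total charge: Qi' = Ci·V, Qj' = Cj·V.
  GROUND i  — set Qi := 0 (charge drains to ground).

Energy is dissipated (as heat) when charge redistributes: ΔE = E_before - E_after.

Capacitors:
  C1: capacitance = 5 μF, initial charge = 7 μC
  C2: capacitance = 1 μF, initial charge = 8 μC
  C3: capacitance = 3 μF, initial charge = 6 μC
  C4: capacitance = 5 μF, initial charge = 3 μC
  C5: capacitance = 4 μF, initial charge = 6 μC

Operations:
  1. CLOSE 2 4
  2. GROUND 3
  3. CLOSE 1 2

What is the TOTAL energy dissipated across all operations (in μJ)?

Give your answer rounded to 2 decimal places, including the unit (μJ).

Initial: C1(5μF, Q=7μC, V=1.40V), C2(1μF, Q=8μC, V=8.00V), C3(3μF, Q=6μC, V=2.00V), C4(5μF, Q=3μC, V=0.60V), C5(4μF, Q=6μC, V=1.50V)
Op 1: CLOSE 2-4: Q_total=11.00, C_total=6.00, V=1.83; Q2=1.83, Q4=9.17; dissipated=22.817
Op 2: GROUND 3: Q3=0; energy lost=6.000
Op 3: CLOSE 1-2: Q_total=8.83, C_total=6.00, V=1.47; Q1=7.36, Q2=1.47; dissipated=0.078
Total dissipated: 28.895 μJ

Answer: 28.89 μJ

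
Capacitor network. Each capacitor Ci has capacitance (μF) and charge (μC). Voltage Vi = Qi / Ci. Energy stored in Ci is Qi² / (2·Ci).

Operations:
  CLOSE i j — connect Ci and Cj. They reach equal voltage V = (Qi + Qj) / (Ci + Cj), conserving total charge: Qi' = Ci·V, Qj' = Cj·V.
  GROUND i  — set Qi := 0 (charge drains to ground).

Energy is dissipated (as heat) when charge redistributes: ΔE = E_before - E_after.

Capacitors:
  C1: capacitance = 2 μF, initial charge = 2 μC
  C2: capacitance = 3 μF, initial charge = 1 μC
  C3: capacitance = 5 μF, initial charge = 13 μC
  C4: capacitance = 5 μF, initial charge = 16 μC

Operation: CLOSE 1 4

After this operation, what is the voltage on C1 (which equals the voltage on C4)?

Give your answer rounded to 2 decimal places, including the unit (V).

Initial: C1(2μF, Q=2μC, V=1.00V), C2(3μF, Q=1μC, V=0.33V), C3(5μF, Q=13μC, V=2.60V), C4(5μF, Q=16μC, V=3.20V)
Op 1: CLOSE 1-4: Q_total=18.00, C_total=7.00, V=2.57; Q1=5.14, Q4=12.86; dissipated=3.457

Answer: 2.57 V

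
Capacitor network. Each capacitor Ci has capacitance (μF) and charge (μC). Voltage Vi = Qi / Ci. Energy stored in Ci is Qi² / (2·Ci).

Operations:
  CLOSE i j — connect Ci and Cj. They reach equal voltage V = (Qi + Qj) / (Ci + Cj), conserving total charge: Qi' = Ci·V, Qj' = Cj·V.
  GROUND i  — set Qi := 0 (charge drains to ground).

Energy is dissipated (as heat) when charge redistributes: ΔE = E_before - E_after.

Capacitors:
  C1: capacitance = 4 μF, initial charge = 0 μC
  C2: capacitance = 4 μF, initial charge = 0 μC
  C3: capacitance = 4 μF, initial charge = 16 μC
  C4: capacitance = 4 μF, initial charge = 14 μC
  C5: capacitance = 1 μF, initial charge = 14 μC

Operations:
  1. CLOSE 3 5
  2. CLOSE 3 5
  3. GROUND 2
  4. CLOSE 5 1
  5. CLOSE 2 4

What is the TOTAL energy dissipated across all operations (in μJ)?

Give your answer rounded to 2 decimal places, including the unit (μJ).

Initial: C1(4μF, Q=0μC, V=0.00V), C2(4μF, Q=0μC, V=0.00V), C3(4μF, Q=16μC, V=4.00V), C4(4μF, Q=14μC, V=3.50V), C5(1μF, Q=14μC, V=14.00V)
Op 1: CLOSE 3-5: Q_total=30.00, C_total=5.00, V=6.00; Q3=24.00, Q5=6.00; dissipated=40.000
Op 2: CLOSE 3-5: Q_total=30.00, C_total=5.00, V=6.00; Q3=24.00, Q5=6.00; dissipated=0.000
Op 3: GROUND 2: Q2=0; energy lost=0.000
Op 4: CLOSE 5-1: Q_total=6.00, C_total=5.00, V=1.20; Q5=1.20, Q1=4.80; dissipated=14.400
Op 5: CLOSE 2-4: Q_total=14.00, C_total=8.00, V=1.75; Q2=7.00, Q4=7.00; dissipated=12.250
Total dissipated: 66.650 μJ

Answer: 66.65 μJ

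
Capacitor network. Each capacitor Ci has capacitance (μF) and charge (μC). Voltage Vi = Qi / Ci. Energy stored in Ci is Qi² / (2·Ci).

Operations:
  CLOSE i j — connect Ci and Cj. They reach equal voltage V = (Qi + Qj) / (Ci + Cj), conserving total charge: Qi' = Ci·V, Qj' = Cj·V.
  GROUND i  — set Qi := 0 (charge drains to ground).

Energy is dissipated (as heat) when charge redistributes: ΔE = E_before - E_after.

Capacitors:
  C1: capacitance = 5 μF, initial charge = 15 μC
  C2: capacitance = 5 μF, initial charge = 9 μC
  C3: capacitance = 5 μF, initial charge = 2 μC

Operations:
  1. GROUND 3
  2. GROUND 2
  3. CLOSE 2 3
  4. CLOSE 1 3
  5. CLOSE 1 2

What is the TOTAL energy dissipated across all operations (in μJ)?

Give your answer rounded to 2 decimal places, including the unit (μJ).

Answer: 22.56 μJ

Derivation:
Initial: C1(5μF, Q=15μC, V=3.00V), C2(5μF, Q=9μC, V=1.80V), C3(5μF, Q=2μC, V=0.40V)
Op 1: GROUND 3: Q3=0; energy lost=0.400
Op 2: GROUND 2: Q2=0; energy lost=8.100
Op 3: CLOSE 2-3: Q_total=0.00, C_total=10.00, V=0.00; Q2=0.00, Q3=0.00; dissipated=0.000
Op 4: CLOSE 1-3: Q_total=15.00, C_total=10.00, V=1.50; Q1=7.50, Q3=7.50; dissipated=11.250
Op 5: CLOSE 1-2: Q_total=7.50, C_total=10.00, V=0.75; Q1=3.75, Q2=3.75; dissipated=2.812
Total dissipated: 22.562 μJ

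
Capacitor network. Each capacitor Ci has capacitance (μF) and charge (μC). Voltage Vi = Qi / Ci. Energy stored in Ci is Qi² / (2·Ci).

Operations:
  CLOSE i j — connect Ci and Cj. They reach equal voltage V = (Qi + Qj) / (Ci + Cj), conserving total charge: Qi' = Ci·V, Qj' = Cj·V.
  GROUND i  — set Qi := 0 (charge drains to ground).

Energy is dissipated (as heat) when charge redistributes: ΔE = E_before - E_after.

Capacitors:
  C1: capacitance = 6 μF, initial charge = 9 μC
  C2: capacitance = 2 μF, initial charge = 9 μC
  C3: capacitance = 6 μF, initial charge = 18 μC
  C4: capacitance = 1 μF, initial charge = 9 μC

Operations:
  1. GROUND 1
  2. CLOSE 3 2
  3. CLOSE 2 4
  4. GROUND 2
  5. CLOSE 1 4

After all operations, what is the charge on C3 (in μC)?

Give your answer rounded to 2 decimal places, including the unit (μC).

Initial: C1(6μF, Q=9μC, V=1.50V), C2(2μF, Q=9μC, V=4.50V), C3(6μF, Q=18μC, V=3.00V), C4(1μF, Q=9μC, V=9.00V)
Op 1: GROUND 1: Q1=0; energy lost=6.750
Op 2: CLOSE 3-2: Q_total=27.00, C_total=8.00, V=3.38; Q3=20.25, Q2=6.75; dissipated=1.688
Op 3: CLOSE 2-4: Q_total=15.75, C_total=3.00, V=5.25; Q2=10.50, Q4=5.25; dissipated=10.547
Op 4: GROUND 2: Q2=0; energy lost=27.562
Op 5: CLOSE 1-4: Q_total=5.25, C_total=7.00, V=0.75; Q1=4.50, Q4=0.75; dissipated=11.812
Final charges: Q1=4.50, Q2=0.00, Q3=20.25, Q4=0.75

Answer: 20.25 μC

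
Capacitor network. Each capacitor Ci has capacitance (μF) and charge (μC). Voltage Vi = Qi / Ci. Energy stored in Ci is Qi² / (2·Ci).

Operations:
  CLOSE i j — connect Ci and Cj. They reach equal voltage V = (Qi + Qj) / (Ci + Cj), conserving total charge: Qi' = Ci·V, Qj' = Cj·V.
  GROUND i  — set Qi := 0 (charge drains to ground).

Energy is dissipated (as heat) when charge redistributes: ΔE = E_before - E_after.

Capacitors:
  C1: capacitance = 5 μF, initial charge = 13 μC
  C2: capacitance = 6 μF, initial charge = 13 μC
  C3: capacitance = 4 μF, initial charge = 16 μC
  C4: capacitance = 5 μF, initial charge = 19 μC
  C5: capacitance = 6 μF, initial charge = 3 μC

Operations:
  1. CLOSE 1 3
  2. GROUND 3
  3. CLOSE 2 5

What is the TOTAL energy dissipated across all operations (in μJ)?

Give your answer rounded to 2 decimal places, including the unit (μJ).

Answer: 27.11 μJ

Derivation:
Initial: C1(5μF, Q=13μC, V=2.60V), C2(6μF, Q=13μC, V=2.17V), C3(4μF, Q=16μC, V=4.00V), C4(5μF, Q=19μC, V=3.80V), C5(6μF, Q=3μC, V=0.50V)
Op 1: CLOSE 1-3: Q_total=29.00, C_total=9.00, V=3.22; Q1=16.11, Q3=12.89; dissipated=2.178
Op 2: GROUND 3: Q3=0; energy lost=20.765
Op 3: CLOSE 2-5: Q_total=16.00, C_total=12.00, V=1.33; Q2=8.00, Q5=8.00; dissipated=4.167
Total dissipated: 27.110 μJ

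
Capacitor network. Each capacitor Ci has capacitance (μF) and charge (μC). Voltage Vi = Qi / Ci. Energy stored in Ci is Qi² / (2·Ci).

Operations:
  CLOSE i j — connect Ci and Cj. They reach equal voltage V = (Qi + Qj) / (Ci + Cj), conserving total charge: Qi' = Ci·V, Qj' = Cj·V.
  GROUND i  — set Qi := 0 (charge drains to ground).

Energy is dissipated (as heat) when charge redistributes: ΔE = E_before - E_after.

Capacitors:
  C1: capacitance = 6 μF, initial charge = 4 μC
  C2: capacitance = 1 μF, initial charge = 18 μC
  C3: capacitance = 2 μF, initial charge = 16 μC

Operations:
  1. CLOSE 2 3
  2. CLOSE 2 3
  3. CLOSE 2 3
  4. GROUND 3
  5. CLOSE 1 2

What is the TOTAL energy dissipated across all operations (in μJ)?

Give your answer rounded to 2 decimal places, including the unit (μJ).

Answer: 210.54 μJ

Derivation:
Initial: C1(6μF, Q=4μC, V=0.67V), C2(1μF, Q=18μC, V=18.00V), C3(2μF, Q=16μC, V=8.00V)
Op 1: CLOSE 2-3: Q_total=34.00, C_total=3.00, V=11.33; Q2=11.33, Q3=22.67; dissipated=33.333
Op 2: CLOSE 2-3: Q_total=34.00, C_total=3.00, V=11.33; Q2=11.33, Q3=22.67; dissipated=0.000
Op 3: CLOSE 2-3: Q_total=34.00, C_total=3.00, V=11.33; Q2=11.33, Q3=22.67; dissipated=0.000
Op 4: GROUND 3: Q3=0; energy lost=128.444
Op 5: CLOSE 1-2: Q_total=15.33, C_total=7.00, V=2.19; Q1=13.14, Q2=2.19; dissipated=48.762
Total dissipated: 210.540 μJ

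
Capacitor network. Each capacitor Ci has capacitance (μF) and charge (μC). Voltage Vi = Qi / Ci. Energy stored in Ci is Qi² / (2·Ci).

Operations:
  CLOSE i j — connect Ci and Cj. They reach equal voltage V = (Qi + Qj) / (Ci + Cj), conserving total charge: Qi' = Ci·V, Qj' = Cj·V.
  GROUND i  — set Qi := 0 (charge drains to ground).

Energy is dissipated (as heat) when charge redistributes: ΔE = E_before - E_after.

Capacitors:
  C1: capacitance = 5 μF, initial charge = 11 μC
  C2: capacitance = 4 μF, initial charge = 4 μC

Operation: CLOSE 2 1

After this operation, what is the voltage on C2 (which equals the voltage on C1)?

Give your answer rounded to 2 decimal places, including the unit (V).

Initial: C1(5μF, Q=11μC, V=2.20V), C2(4μF, Q=4μC, V=1.00V)
Op 1: CLOSE 2-1: Q_total=15.00, C_total=9.00, V=1.67; Q2=6.67, Q1=8.33; dissipated=1.600

Answer: 1.67 V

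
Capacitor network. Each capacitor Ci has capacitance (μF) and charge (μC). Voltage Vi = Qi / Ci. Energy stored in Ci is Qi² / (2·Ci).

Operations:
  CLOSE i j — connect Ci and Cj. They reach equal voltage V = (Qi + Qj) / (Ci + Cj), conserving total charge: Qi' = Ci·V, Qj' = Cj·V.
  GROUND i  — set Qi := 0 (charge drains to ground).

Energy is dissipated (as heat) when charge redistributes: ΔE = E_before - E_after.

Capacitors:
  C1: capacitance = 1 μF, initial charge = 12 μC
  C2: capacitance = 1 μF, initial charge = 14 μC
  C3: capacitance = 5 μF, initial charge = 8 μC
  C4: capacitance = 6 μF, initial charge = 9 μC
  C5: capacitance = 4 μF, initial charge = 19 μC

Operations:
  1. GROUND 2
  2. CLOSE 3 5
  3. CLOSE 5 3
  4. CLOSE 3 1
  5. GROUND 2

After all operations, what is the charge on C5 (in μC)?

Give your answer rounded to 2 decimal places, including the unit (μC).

Answer: 12.00 μC

Derivation:
Initial: C1(1μF, Q=12μC, V=12.00V), C2(1μF, Q=14μC, V=14.00V), C3(5μF, Q=8μC, V=1.60V), C4(6μF, Q=9μC, V=1.50V), C5(4μF, Q=19μC, V=4.75V)
Op 1: GROUND 2: Q2=0; energy lost=98.000
Op 2: CLOSE 3-5: Q_total=27.00, C_total=9.00, V=3.00; Q3=15.00, Q5=12.00; dissipated=11.025
Op 3: CLOSE 5-3: Q_total=27.00, C_total=9.00, V=3.00; Q5=12.00, Q3=15.00; dissipated=0.000
Op 4: CLOSE 3-1: Q_total=27.00, C_total=6.00, V=4.50; Q3=22.50, Q1=4.50; dissipated=33.750
Op 5: GROUND 2: Q2=0; energy lost=0.000
Final charges: Q1=4.50, Q2=0.00, Q3=22.50, Q4=9.00, Q5=12.00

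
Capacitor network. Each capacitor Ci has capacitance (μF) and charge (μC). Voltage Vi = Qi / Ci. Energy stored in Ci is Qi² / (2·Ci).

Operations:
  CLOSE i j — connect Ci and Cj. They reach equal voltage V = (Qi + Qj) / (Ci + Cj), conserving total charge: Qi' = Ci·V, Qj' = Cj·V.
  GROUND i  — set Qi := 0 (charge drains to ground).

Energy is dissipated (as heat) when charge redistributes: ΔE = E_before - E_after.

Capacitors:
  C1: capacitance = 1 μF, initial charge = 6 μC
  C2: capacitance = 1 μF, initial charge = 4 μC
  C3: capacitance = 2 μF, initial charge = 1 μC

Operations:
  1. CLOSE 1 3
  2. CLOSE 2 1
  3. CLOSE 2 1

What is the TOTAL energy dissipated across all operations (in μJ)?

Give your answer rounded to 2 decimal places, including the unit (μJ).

Answer: 10.78 μJ

Derivation:
Initial: C1(1μF, Q=6μC, V=6.00V), C2(1μF, Q=4μC, V=4.00V), C3(2μF, Q=1μC, V=0.50V)
Op 1: CLOSE 1-3: Q_total=7.00, C_total=3.00, V=2.33; Q1=2.33, Q3=4.67; dissipated=10.083
Op 2: CLOSE 2-1: Q_total=6.33, C_total=2.00, V=3.17; Q2=3.17, Q1=3.17; dissipated=0.694
Op 3: CLOSE 2-1: Q_total=6.33, C_total=2.00, V=3.17; Q2=3.17, Q1=3.17; dissipated=0.000
Total dissipated: 10.778 μJ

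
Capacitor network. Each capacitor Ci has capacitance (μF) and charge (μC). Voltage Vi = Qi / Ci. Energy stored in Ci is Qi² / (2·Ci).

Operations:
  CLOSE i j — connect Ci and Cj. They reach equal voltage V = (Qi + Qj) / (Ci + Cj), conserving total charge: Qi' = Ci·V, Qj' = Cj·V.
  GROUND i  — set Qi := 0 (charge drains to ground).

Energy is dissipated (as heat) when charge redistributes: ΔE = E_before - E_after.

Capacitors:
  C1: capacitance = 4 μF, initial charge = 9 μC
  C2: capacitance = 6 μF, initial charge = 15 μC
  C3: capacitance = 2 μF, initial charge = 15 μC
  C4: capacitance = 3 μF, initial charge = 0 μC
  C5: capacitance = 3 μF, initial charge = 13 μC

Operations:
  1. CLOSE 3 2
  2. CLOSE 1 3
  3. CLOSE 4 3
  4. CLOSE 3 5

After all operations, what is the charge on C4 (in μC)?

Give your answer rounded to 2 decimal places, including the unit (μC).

Answer: 3.30 μC

Derivation:
Initial: C1(4μF, Q=9μC, V=2.25V), C2(6μF, Q=15μC, V=2.50V), C3(2μF, Q=15μC, V=7.50V), C4(3μF, Q=0μC, V=0.00V), C5(3μF, Q=13μC, V=4.33V)
Op 1: CLOSE 3-2: Q_total=30.00, C_total=8.00, V=3.75; Q3=7.50, Q2=22.50; dissipated=18.750
Op 2: CLOSE 1-3: Q_total=16.50, C_total=6.00, V=2.75; Q1=11.00, Q3=5.50; dissipated=1.500
Op 3: CLOSE 4-3: Q_total=5.50, C_total=5.00, V=1.10; Q4=3.30, Q3=2.20; dissipated=4.537
Op 4: CLOSE 3-5: Q_total=15.20, C_total=5.00, V=3.04; Q3=6.08, Q5=9.12; dissipated=6.273
Final charges: Q1=11.00, Q2=22.50, Q3=6.08, Q4=3.30, Q5=9.12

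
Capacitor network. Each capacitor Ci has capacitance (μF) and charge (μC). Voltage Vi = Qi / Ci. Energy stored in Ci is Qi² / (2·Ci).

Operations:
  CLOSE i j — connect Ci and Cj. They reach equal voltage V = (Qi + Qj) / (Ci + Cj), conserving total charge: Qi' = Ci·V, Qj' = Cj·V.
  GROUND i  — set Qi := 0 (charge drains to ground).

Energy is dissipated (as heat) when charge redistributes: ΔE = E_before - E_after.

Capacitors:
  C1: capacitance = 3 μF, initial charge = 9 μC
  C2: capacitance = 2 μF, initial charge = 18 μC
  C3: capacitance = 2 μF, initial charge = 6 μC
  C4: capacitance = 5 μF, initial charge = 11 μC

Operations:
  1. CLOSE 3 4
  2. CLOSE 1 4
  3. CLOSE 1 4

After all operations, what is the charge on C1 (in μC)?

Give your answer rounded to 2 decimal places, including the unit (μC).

Answer: 7.93 μC

Derivation:
Initial: C1(3μF, Q=9μC, V=3.00V), C2(2μF, Q=18μC, V=9.00V), C3(2μF, Q=6μC, V=3.00V), C4(5μF, Q=11μC, V=2.20V)
Op 1: CLOSE 3-4: Q_total=17.00, C_total=7.00, V=2.43; Q3=4.86, Q4=12.14; dissipated=0.457
Op 2: CLOSE 1-4: Q_total=21.14, C_total=8.00, V=2.64; Q1=7.93, Q4=13.21; dissipated=0.306
Op 3: CLOSE 1-4: Q_total=21.14, C_total=8.00, V=2.64; Q1=7.93, Q4=13.21; dissipated=0.000
Final charges: Q1=7.93, Q2=18.00, Q3=4.86, Q4=13.21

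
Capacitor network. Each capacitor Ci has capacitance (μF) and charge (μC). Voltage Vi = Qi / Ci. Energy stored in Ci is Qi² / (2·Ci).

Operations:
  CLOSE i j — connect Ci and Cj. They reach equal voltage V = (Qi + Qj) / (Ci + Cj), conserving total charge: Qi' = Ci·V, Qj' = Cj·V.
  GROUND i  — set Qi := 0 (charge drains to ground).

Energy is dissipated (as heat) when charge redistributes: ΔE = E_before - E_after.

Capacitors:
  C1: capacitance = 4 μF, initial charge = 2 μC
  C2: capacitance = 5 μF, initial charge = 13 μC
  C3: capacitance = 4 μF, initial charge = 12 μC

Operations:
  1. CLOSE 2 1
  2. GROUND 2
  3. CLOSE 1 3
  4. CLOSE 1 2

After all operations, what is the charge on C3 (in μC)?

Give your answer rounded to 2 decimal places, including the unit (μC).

Initial: C1(4μF, Q=2μC, V=0.50V), C2(5μF, Q=13μC, V=2.60V), C3(4μF, Q=12μC, V=3.00V)
Op 1: CLOSE 2-1: Q_total=15.00, C_total=9.00, V=1.67; Q2=8.33, Q1=6.67; dissipated=4.900
Op 2: GROUND 2: Q2=0; energy lost=6.944
Op 3: CLOSE 1-3: Q_total=18.67, C_total=8.00, V=2.33; Q1=9.33, Q3=9.33; dissipated=1.778
Op 4: CLOSE 1-2: Q_total=9.33, C_total=9.00, V=1.04; Q1=4.15, Q2=5.19; dissipated=6.049
Final charges: Q1=4.15, Q2=5.19, Q3=9.33

Answer: 9.33 μC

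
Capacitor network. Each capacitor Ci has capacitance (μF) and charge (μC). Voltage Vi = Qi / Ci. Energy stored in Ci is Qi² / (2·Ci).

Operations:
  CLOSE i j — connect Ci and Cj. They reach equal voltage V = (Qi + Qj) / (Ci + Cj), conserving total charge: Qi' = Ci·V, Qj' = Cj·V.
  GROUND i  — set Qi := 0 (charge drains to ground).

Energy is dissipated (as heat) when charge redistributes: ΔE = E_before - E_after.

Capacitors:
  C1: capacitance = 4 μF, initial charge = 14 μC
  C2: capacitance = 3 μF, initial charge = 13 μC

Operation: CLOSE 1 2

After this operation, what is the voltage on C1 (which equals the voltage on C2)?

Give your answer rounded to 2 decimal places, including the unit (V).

Initial: C1(4μF, Q=14μC, V=3.50V), C2(3μF, Q=13μC, V=4.33V)
Op 1: CLOSE 1-2: Q_total=27.00, C_total=7.00, V=3.86; Q1=15.43, Q2=11.57; dissipated=0.595

Answer: 3.86 V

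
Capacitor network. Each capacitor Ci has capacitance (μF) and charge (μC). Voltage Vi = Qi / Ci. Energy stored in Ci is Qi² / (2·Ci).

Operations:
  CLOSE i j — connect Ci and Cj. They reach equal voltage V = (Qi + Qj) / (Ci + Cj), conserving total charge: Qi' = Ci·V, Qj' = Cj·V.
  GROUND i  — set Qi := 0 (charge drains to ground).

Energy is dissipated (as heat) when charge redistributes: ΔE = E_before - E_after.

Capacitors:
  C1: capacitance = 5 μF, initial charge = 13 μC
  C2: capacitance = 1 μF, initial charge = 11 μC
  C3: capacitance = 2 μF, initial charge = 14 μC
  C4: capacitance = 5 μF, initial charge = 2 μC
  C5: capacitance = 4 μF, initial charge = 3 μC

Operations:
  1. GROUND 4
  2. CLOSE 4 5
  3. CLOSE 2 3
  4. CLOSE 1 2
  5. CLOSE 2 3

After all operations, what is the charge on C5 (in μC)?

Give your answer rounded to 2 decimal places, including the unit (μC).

Initial: C1(5μF, Q=13μC, V=2.60V), C2(1μF, Q=11μC, V=11.00V), C3(2μF, Q=14μC, V=7.00V), C4(5μF, Q=2μC, V=0.40V), C5(4μF, Q=3μC, V=0.75V)
Op 1: GROUND 4: Q4=0; energy lost=0.400
Op 2: CLOSE 4-5: Q_total=3.00, C_total=9.00, V=0.33; Q4=1.67, Q5=1.33; dissipated=0.625
Op 3: CLOSE 2-3: Q_total=25.00, C_total=3.00, V=8.33; Q2=8.33, Q3=16.67; dissipated=5.333
Op 4: CLOSE 1-2: Q_total=21.33, C_total=6.00, V=3.56; Q1=17.78, Q2=3.56; dissipated=13.696
Op 5: CLOSE 2-3: Q_total=20.22, C_total=3.00, V=6.74; Q2=6.74, Q3=13.48; dissipated=7.609
Final charges: Q1=17.78, Q2=6.74, Q3=13.48, Q4=1.67, Q5=1.33

Answer: 1.33 μC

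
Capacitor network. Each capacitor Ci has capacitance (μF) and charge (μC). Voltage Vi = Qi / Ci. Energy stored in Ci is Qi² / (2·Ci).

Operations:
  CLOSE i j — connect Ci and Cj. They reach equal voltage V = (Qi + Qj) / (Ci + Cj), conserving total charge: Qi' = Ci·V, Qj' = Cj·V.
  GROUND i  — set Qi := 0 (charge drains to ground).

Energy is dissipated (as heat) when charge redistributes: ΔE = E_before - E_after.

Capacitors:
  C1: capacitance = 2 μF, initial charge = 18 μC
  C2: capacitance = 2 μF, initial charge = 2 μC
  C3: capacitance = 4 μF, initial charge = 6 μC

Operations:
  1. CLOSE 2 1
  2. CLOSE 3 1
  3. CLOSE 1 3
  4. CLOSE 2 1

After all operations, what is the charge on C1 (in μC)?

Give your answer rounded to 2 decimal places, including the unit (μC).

Initial: C1(2μF, Q=18μC, V=9.00V), C2(2μF, Q=2μC, V=1.00V), C3(4μF, Q=6μC, V=1.50V)
Op 1: CLOSE 2-1: Q_total=20.00, C_total=4.00, V=5.00; Q2=10.00, Q1=10.00; dissipated=32.000
Op 2: CLOSE 3-1: Q_total=16.00, C_total=6.00, V=2.67; Q3=10.67, Q1=5.33; dissipated=8.167
Op 3: CLOSE 1-3: Q_total=16.00, C_total=6.00, V=2.67; Q1=5.33, Q3=10.67; dissipated=0.000
Op 4: CLOSE 2-1: Q_total=15.33, C_total=4.00, V=3.83; Q2=7.67, Q1=7.67; dissipated=2.722
Final charges: Q1=7.67, Q2=7.67, Q3=10.67

Answer: 7.67 μC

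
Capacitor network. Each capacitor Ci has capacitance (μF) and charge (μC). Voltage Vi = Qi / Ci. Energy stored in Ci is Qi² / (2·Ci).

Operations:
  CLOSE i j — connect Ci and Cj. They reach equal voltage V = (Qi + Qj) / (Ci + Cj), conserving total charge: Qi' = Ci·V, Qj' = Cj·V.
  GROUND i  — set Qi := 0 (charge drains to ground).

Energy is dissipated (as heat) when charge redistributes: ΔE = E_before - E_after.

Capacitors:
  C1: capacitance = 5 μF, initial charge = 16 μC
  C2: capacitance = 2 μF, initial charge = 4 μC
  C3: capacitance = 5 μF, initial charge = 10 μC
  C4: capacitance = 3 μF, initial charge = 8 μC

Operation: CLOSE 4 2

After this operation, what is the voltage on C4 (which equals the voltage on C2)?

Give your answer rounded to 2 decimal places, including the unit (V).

Answer: 2.40 V

Derivation:
Initial: C1(5μF, Q=16μC, V=3.20V), C2(2μF, Q=4μC, V=2.00V), C3(5μF, Q=10μC, V=2.00V), C4(3μF, Q=8μC, V=2.67V)
Op 1: CLOSE 4-2: Q_total=12.00, C_total=5.00, V=2.40; Q4=7.20, Q2=4.80; dissipated=0.267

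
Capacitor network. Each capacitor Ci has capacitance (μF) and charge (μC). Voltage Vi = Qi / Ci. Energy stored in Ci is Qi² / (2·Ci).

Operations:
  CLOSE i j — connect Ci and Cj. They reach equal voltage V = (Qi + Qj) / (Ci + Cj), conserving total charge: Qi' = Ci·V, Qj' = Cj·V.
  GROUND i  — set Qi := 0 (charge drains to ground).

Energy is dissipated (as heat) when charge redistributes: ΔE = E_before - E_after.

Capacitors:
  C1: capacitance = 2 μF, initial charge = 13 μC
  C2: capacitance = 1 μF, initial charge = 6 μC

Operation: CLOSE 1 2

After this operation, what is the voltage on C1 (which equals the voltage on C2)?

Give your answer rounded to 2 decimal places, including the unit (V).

Initial: C1(2μF, Q=13μC, V=6.50V), C2(1μF, Q=6μC, V=6.00V)
Op 1: CLOSE 1-2: Q_total=19.00, C_total=3.00, V=6.33; Q1=12.67, Q2=6.33; dissipated=0.083

Answer: 6.33 V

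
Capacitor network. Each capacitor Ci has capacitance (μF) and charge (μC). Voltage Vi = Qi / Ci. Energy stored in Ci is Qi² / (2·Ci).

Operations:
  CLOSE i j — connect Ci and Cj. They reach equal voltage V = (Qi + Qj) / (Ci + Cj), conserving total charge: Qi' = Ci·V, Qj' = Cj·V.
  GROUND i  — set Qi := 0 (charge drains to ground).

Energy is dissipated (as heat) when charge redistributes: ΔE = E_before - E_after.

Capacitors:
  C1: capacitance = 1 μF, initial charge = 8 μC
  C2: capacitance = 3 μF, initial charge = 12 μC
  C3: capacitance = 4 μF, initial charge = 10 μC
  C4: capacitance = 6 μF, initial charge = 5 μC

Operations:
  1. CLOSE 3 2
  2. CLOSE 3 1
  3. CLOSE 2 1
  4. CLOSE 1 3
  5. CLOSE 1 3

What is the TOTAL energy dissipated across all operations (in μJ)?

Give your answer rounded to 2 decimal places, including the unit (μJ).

Answer: 11.93 μJ

Derivation:
Initial: C1(1μF, Q=8μC, V=8.00V), C2(3μF, Q=12μC, V=4.00V), C3(4μF, Q=10μC, V=2.50V), C4(6μF, Q=5μC, V=0.83V)
Op 1: CLOSE 3-2: Q_total=22.00, C_total=7.00, V=3.14; Q3=12.57, Q2=9.43; dissipated=1.929
Op 2: CLOSE 3-1: Q_total=20.57, C_total=5.00, V=4.11; Q3=16.46, Q1=4.11; dissipated=9.437
Op 3: CLOSE 2-1: Q_total=13.54, C_total=4.00, V=3.39; Q2=10.16, Q1=3.39; dissipated=0.354
Op 4: CLOSE 1-3: Q_total=19.84, C_total=5.00, V=3.97; Q1=3.97, Q3=15.87; dissipated=0.212
Op 5: CLOSE 1-3: Q_total=19.84, C_total=5.00, V=3.97; Q1=3.97, Q3=15.87; dissipated=0.000
Total dissipated: 11.932 μJ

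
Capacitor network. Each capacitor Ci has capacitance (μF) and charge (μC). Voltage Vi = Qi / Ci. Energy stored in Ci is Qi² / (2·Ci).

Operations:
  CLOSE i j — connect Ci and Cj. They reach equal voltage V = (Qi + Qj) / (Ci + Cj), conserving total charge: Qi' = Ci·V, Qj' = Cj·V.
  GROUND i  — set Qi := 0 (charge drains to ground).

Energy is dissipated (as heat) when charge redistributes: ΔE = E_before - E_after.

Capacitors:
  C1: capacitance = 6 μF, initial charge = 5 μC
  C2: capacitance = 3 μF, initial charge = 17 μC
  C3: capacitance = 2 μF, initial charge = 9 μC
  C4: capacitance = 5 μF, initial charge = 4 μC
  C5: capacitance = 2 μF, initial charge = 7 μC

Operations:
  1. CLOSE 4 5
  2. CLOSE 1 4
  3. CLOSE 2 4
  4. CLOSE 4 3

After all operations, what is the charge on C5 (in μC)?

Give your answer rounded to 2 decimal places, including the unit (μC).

Answer: 3.14 μC

Derivation:
Initial: C1(6μF, Q=5μC, V=0.83V), C2(3μF, Q=17μC, V=5.67V), C3(2μF, Q=9μC, V=4.50V), C4(5μF, Q=4μC, V=0.80V), C5(2μF, Q=7μC, V=3.50V)
Op 1: CLOSE 4-5: Q_total=11.00, C_total=7.00, V=1.57; Q4=7.86, Q5=3.14; dissipated=5.207
Op 2: CLOSE 1-4: Q_total=12.86, C_total=11.00, V=1.17; Q1=7.01, Q4=5.84; dissipated=0.743
Op 3: CLOSE 2-4: Q_total=22.84, C_total=8.00, V=2.86; Q2=8.57, Q4=14.28; dissipated=18.966
Op 4: CLOSE 4-3: Q_total=23.28, C_total=7.00, V=3.33; Q4=16.63, Q3=6.65; dissipated=1.932
Final charges: Q1=7.01, Q2=8.57, Q3=6.65, Q4=16.63, Q5=3.14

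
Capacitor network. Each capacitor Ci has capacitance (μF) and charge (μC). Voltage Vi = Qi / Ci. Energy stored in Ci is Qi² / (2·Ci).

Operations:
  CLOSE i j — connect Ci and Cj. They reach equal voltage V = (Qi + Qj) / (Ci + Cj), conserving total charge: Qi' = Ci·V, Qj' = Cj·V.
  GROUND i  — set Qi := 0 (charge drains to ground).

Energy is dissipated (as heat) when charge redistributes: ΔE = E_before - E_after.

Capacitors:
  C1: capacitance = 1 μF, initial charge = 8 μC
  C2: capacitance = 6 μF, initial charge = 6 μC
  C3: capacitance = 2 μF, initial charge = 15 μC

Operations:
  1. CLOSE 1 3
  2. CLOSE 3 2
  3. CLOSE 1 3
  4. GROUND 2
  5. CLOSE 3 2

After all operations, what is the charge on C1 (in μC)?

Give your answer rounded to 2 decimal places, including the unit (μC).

Initial: C1(1μF, Q=8μC, V=8.00V), C2(6μF, Q=6μC, V=1.00V), C3(2μF, Q=15μC, V=7.50V)
Op 1: CLOSE 1-3: Q_total=23.00, C_total=3.00, V=7.67; Q1=7.67, Q3=15.33; dissipated=0.083
Op 2: CLOSE 3-2: Q_total=21.33, C_total=8.00, V=2.67; Q3=5.33, Q2=16.00; dissipated=33.333
Op 3: CLOSE 1-3: Q_total=13.00, C_total=3.00, V=4.33; Q1=4.33, Q3=8.67; dissipated=8.333
Op 4: GROUND 2: Q2=0; energy lost=21.333
Op 5: CLOSE 3-2: Q_total=8.67, C_total=8.00, V=1.08; Q3=2.17, Q2=6.50; dissipated=14.083
Final charges: Q1=4.33, Q2=6.50, Q3=2.17

Answer: 4.33 μC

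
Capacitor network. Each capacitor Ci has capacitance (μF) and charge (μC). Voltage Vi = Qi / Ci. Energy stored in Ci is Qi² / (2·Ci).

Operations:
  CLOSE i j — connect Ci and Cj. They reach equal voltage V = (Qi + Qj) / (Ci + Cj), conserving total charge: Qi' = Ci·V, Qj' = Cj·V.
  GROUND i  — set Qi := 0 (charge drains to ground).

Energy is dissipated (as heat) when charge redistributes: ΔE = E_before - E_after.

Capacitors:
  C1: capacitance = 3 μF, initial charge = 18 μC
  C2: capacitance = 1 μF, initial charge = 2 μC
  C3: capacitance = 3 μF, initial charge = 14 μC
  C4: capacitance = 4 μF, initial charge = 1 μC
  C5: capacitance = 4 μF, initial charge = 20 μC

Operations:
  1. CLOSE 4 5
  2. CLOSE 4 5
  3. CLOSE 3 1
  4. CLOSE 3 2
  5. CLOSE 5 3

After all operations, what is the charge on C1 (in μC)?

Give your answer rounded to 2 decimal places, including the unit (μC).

Initial: C1(3μF, Q=18μC, V=6.00V), C2(1μF, Q=2μC, V=2.00V), C3(3μF, Q=14μC, V=4.67V), C4(4μF, Q=1μC, V=0.25V), C5(4μF, Q=20μC, V=5.00V)
Op 1: CLOSE 4-5: Q_total=21.00, C_total=8.00, V=2.62; Q4=10.50, Q5=10.50; dissipated=22.562
Op 2: CLOSE 4-5: Q_total=21.00, C_total=8.00, V=2.62; Q4=10.50, Q5=10.50; dissipated=0.000
Op 3: CLOSE 3-1: Q_total=32.00, C_total=6.00, V=5.33; Q3=16.00, Q1=16.00; dissipated=1.333
Op 4: CLOSE 3-2: Q_total=18.00, C_total=4.00, V=4.50; Q3=13.50, Q2=4.50; dissipated=4.167
Op 5: CLOSE 5-3: Q_total=24.00, C_total=7.00, V=3.43; Q5=13.71, Q3=10.29; dissipated=3.013
Final charges: Q1=16.00, Q2=4.50, Q3=10.29, Q4=10.50, Q5=13.71

Answer: 16.00 μC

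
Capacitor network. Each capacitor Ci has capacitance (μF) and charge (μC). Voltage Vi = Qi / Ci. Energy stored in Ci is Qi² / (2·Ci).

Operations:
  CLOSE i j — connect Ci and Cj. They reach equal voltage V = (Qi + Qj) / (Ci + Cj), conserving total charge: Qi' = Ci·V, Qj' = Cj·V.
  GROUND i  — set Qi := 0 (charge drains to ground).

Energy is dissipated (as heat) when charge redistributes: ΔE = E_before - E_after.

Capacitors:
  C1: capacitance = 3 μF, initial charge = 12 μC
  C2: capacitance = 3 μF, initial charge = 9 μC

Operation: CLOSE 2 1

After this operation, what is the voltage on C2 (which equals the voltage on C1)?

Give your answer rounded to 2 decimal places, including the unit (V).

Initial: C1(3μF, Q=12μC, V=4.00V), C2(3μF, Q=9μC, V=3.00V)
Op 1: CLOSE 2-1: Q_total=21.00, C_total=6.00, V=3.50; Q2=10.50, Q1=10.50; dissipated=0.750

Answer: 3.50 V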